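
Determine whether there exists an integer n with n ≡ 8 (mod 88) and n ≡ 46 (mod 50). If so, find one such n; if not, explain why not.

n = 96

Here gcd(88, 50) = 2, and both 8 and 46 leave remainder 0 mod 2, so the system is consistent.
The integers ≡ 8 (mod 88) are 8, 96, …; their remainders mod 50 are 8, 46, so n = 96 is the first that is ≡ 46 (mod 50).
Verify: 96 = 1·88 + 8 and 96 = 1·50 + 46. ✓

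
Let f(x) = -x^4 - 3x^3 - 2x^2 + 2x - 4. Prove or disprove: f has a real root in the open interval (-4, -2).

f has no root in that interval.

The endpoint values f(-4) = -108 and f(-2) = -8 are both negative. Claim: f(x) < 0 for every x in (-4, -2).
Shift to the endpoint -2: with x = -2 − u (0 < u < 2), one computes f(-2 − u) = -u^4 - 5u^3 - 8u^2 - 6u - 8.
The nonzero coefficients here are all negative, so for u > 0 every term is negative (or zero), and the constant term -8 is strictly negative.
Therefore f(x) < 0 throughout (-4, -2), and f has no zero there.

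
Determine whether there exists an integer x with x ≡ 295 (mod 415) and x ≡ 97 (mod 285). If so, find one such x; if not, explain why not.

No, no such integer exists.

Reduce both congruences modulo 5, which divides 415 and 285: they say x ≡ 295 (mod 5) and x ≡ 97 (mod 5).
However 295 ≡ 0 and 97 ≡ 2 (mod 5), and 0 ≠ 2.
Hence the system has no solution.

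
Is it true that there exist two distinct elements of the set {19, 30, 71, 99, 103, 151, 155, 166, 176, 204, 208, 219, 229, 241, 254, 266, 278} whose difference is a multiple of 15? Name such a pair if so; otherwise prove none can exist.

19 and 229 are such a pair.

Reduce each element mod 15: 19↦4, 30↦0, 71↦11, 99↦9, 103↦13, 151↦1, 155↦5, 166↦1, 176↦11, 204↦9, 208↦13, 219↦9, 229↦4, 241↦1, 254↦14, 266↦11, 278↦8. The residue 4 repeats (at 19 and 229), and 229 − 19 = 210 = 14·15.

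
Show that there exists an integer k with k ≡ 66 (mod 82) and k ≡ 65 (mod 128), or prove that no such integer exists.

Both moduli are multiples of 2 = gcd(82, 128), so any solution would satisfy k ≡ 66 and k ≡ 65 modulo 2 simultaneously.
These are incompatible: 66 − 65 = 1 is not divisible by 2.
Therefore no such k exists.

No, no such integer exists.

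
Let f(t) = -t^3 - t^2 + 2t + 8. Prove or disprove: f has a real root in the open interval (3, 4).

The endpoint values f(3) = -22 and f(4) = -64 are both negative. Claim: f(t) < 0 for every t in (3, 4).
Substitute t = 3 + u, where 0 < u < 1 on the interval. Expanding, f(3 + u) = -u^3 - 10u^2 - 31u - 22.
All 4 nonzero coefficients of this polynomial in u are negative; hence for u > 0 the value is a sum of negative terms (the constant -22 among them).
Therefore f(t) < 0 throughout (3, 4), and f has no zero there.

f has no root in that interval.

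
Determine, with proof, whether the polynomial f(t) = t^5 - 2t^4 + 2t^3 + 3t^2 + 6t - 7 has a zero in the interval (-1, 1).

f(-1) = -15 and f(1) = 3, which have opposite signs.
f is continuous everywhere (it is a polynomial), in particular on [-1, 1].
By the Intermediate Value Theorem f must vanish at some point of (-1, 1).

Such a root exists.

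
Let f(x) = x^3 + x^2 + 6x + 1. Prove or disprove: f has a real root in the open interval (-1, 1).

f(-1) = -5 and f(1) = 9, which have opposite signs.
f is continuous everywhere (it is a polynomial), in particular on [-1, 1].
By the Intermediate Value Theorem f must vanish at some point of (-1, 1).

Such a root exists.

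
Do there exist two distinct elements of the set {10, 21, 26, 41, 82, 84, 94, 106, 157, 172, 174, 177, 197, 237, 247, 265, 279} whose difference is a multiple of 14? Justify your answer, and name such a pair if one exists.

The pair (10, 94) works.

Both 10 and 94 leave remainder 10 on division by 14; their difference 84 = 6·14 is a multiple of 14.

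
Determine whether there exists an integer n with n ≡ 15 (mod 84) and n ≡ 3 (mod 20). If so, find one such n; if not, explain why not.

Here gcd(84, 20) = 4, and both 15 and 3 leave remainder 3 mod 4, so the system is consistent.
List candidates n ≡ 15 (mod 84): 15, 99, 183. Modulo 20 these are 15, 19, 3; 183 gives 3 as required.
Check: 183 mod 84 = 15, 183 mod 20 = 3. ✓

n = 183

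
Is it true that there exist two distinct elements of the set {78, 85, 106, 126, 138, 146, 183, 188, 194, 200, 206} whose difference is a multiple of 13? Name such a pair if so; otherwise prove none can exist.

No such pair exists.

Two integers differ by a multiple of 13 exactly when they have the same residue mod 13. The residues are 78↦0, 85↦7, 106↦2, 126↦9, 138↦8, 146↦3, 183↦1, 188↦6, 194↦12, 200↦5, 206↦11.
All 11 residues are distinct, so no two elements differ by a multiple of 13.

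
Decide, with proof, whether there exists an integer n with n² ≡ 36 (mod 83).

n = 77 works: 77² = 5929, and 5929 − 36 = 5893 = 71·83.

n = 77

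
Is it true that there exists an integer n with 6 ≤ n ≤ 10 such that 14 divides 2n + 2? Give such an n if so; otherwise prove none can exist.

n = 6

n = 6 works, since 2·6 + 2 = 14 = 1·14.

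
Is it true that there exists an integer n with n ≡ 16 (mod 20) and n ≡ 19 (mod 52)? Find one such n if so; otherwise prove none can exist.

No, no such integer exists.

gcd(20, 52) = 4. If n ≡ 16 (mod 20) and n ≡ 19 (mod 52), then n ≡ 16 (mod 4) and n ≡ 19 (mod 4).
However 16 ≡ 0 and 19 ≡ 3 (mod 4), and 0 ≠ 3.
Hence the system has no solution.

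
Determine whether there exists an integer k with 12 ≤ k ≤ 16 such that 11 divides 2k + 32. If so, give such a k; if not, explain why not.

The values of 2k + 32 for k = 12, 13, …, 16 are 56, 58, 60, 62, 64; reduced mod 11 these are 1, 3, 5, 7, 9.
The residue 0 does not occur, so no k in [12, 16] makes 2k + 32 a multiple of 11.

There is no such integer k in that range.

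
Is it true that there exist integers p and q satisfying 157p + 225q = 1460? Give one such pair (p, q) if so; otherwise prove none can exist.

p = 5, q = 3

Since gcd(157, 225) = 1, every integer is an integer combination of 157 and 225.
Run the Euclidean algorithm on 225 and 157: 225 = 1·157 + 68, 157 = 2·68 + 21, 68 = 3·21 + 5, 21 = 4·5 + 1, 5 = 5·1 + 0.
Unwinding: 1 = 21 − 4·5 = 21 − 4·(68 − 3·21) = −4·68 + 13·21 = −4·68 + 13·(157 − 2·68) = 13·157 − 30·68 = 13·157 − 30·(225 − 1·157) = −30·225 + 43·157, i.e. 157·43 + 225·(-30) = 1.
Scaling by 1460 gives the particular solution (p, q) = (62780, -43800).
The general solution is p = 62780 + 225k, q = -43800 − 157k; taking k = -279 gives the smaller pair p = 5, q = 3.
Indeed 157·5 + 225·3 = 785 + 675 = 1460.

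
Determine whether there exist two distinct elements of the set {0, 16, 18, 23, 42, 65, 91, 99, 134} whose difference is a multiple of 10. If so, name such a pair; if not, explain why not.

Residues mod 10: 0↦0, 16↦6, 18↦8, 23↦3, 42↦2, 65↦5, 91↦1, 99↦9, 134↦4.
No residue repeats among the 9 elements, so no pair has difference ≡ 0 (mod 10).

No, no such pair exists.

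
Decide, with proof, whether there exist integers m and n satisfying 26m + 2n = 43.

There are no such integers.

Both 26 and 2 are divisible by gcd(26, 2) = 2, hence so is any combination 26m + 2n.
However 43 leaves remainder 1 on division by 2.
Hence no integers m, n satisfy the equation.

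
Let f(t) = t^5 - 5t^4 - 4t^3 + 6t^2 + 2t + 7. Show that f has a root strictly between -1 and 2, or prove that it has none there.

Such a root exists.

f(-1) = 9 and f(2) = -45, which have opposite signs.
As a polynomial, f is continuous on every closed interval.
By the Intermediate Value Theorem, f takes the value 0 somewhere in the open interval.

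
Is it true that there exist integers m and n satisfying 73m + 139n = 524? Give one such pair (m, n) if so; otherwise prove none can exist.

m = 110, n = -54

Since gcd(73, 139) = 1, every integer is an integer combination of 73 and 139.
Euclidean algorithm: 139 = 1·73 + 66, 73 = 1·66 + 7, 66 = 9·7 + 3, 7 = 2·3 + 1, 3 = 3·1 + 0.
Unwinding: 1 = 7 − 2·3 = 7 − 2·(66 − 9·7) = −2·66 + 19·7 = −2·66 + 19·(73 − 1·66) = 19·73 − 21·66 = 19·73 − 21·(139 − 1·73) = −21·139 + 40·73, i.e. 73·40 + 139·(-21) = 1.
Times 524: 73·20960 + 139·(-11004) = 524, so (20960, -11004) solves it.
Subtracting 150·139 from m and adding 150·73 to n gives the tidier solution (110, -54).
Indeed 73·110 + 139·(-54) = 8030 − 7506 = 524.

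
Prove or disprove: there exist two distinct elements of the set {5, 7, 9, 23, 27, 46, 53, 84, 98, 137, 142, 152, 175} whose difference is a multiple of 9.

5 and 23 are such a pair.

Reduce each element mod 9: 5↦5, 7↦7, 9↦0, 23↦5, 27↦0, 46↦1, 53↦8, 84↦3, 98↦8, 137↦2, 142↦7, 152↦8, 175↦4. The residue 5 repeats (at 5 and 23), and 23 − 5 = 18 = 2·9.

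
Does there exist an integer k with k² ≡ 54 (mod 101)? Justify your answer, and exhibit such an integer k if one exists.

k = 85 works: 85² = 7225, and 7225 − 54 = 7171 = 71·101.

k = 85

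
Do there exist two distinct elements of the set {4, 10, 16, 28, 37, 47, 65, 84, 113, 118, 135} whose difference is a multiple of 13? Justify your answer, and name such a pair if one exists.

There is no such pair.

Reduce each element modulo 13: 4↦4, 10↦10, 16↦3, 28↦2, 37↦11, 47↦8, 65↦0, 84↦6, 113↦9, 118↦1, 135↦5.
No residue repeats among the 11 elements, so no pair has difference ≡ 0 (mod 13).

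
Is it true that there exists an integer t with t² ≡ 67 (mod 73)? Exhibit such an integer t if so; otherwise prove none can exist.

t = 33

t = 33 works: 33² = 1089, and 1089 − 67 = 1022 = 14·73.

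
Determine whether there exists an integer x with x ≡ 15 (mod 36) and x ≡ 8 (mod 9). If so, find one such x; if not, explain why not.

Reduce both congruences modulo 9, which divides 36 and 9: they say x ≡ 15 (mod 9) and x ≡ 8 (mod 9).
However 15 ≡ 6 and 8 ≡ 8 (mod 9), and 6 ≠ 8.
So no integer satisfies both congruences.

No, no such integer exists.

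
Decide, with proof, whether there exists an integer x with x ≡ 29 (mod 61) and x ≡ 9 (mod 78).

x = 4299

The moduli 61 and 78 are coprime, so by the Chinese Remainder Theorem a unique solution modulo 4758 exists.
Any solution of the first congruence is x = 29 + 61t; substituting into the second, 61t ≡ 9 − 29 ≡ 58 (mod 78).
Note 61·55 = 3355 ≡ 1 (mod 78) (as 3355 − 1 = 43·78), so 61⁻¹ ≡ 55.
Therefore t ≡ 55·58 = 3190 ≡ 70 (mod 78).
With t = 70: x = 29 + 61·70 = 4299.
Verify: 4299 = 70·61 + 29 and 4299 = 55·78 + 9. ✓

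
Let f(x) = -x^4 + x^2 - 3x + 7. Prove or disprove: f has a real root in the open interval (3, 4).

f has no root in that interval.

f(3) = -74 and f(4) = -245, both negative, so a sign-change argument is unavailable; we show f keeps this sign on the whole interval.
Substitute x = 3 + u, where 0 < u < 1 on the interval. Expanding, f(3 + u) = -u^4 - 12u^3 - 53u^2 - 105u - 74.
All 5 nonzero coefficients of this polynomial in u are negative; hence for u > 0 the value is a sum of negative terms (the constant -74 among them).
Therefore f(x) < 0 throughout (3, 4), and f has no zero there.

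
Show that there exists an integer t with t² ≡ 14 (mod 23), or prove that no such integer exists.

Apply Euler's criterion with the prime 23: 14 is a quadratic residue iff 14^11 ≡ 1 (mod 23), and a non-residue iff it is ≡ −1.
Squaring successively (mod 23): 14^2 = 196 ≡ 12; 14^4 ≡ 12² = 144 ≡ 6; 14^8 ≡ 6² = 36 ≡ 13.
Since 11 = 8 + 2 + 1, 14^11 ≡ 13 · 12 · 14; multiplying out mod 23: 13·12 = 156 ≡ 18, then 18·14 = 252 ≡ 22. Thus 14^11 ≡ 22 ≡ −1 (mod 23).
The value −1 means 14 is a non-residue modulo 23, so t² ≡ 14 (mod 23) is impossible.

No such integer exists.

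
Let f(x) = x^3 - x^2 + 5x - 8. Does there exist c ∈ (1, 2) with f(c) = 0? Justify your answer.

f(1) = -3 and f(2) = 6, which have opposite signs.
Since f is a polynomial it is continuous on [1, 2].
So by the Intermediate Value Theorem there is a c strictly between 1 and 2 with f(c) = 0.

Yes, such a c exists.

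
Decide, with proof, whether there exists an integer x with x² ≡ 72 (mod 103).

x = 22

x = 22 works: 22² = 484, and 484 − 72 = 412 = 4·103.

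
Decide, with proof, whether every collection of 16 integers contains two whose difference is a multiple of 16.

No; for instance {48, 49, 50, 51, 52, 53, 54, 55, 56, 57, 58, 59, 60, 61, 62, 63} is a counterexample.

Try 16 consecutive integers, 48, 49, …, 63. Their remainders mod 16 are 0, 1, 2, 3, 4, 5, 6, 7, 8, 9, 10, 11, 12, 13, 14, 15 — pairwise different, as any 16 ≤ 16 consecutive integers have distinct residues.
Any two of them differ by at most 15 < 16 and by at least 1, so no difference is a multiple of 16.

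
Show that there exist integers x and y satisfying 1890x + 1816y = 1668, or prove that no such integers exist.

x = 906, y = -942

Every value of 1890x + 1816y is a multiple of gcd(1890, 1816) = 2; since 2 ∣ 1668, solutions exist.
Dividing through by 2 reduces the equation to 945x + 908y = 834.
Euclidean algorithm: 945 = 1·908 + 37, 908 = 24·37 + 20, 37 = 1·20 + 17, 20 = 1·17 + 3, 17 = 5·3 + 2, 3 = 1·2 + 1, 2 = 2·1 + 0.
Unwinding: 1 = 3 − 1·2 = 3 − (17 − 5·3) = −17 + 6·3 = −17 + 6·(20 − 1·17) = 6·20 − 7·17 = 6·20 − 7·(37 − 1·20) = −7·37 + 13·20 = −7·37 + 13·(908 − 24·37) = 13·908 − 319·37 = 13·908 − 319·(945 − 1·908) = −319·945 + 332·908, i.e. 945·(-319) + 908·332 = 1.
Scaling by 834 gives the particular solution (x, y) = (-266046, 276888).
Shifting by a multiple of (908, −945) keeps it a solution: x = -266046 + 294·908 = 906, y = 276888 − 294·945 = -942.
Indeed 1890·906 + 1816·(-942) = 1712340 − 1710672 = 1668.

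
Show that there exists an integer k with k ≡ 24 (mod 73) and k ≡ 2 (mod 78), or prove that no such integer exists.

k = 1484

The moduli 73 and 78 are coprime, so by the Chinese Remainder Theorem a unique solution modulo 5694 exists.
Write k = 24 + 73t and require 24 + 73t ≡ 2 (mod 78), i.e. 73t ≡ 56 (mod 78).
To invert 73 modulo 78: 78 = 1·73 + 5, 73 = 14·5 + 3, 5 = 1·3 + 2, 3 = 1·2 + 1, 2 = 2·1 + 0, and unwinding, 1 = 3 − 1·2 = 3 − (5 − 1·3) = −5 + 2·3 = −5 + 2·(73 − 14·5) = 2·73 − 29·5 = 2·73 − 29·(78 − 1·73) = −29·78 + 31·73. Thus 73⁻¹ ≡ 31 (mod 78).
Therefore t ≡ 31·56 = 1736 ≡ 20 (mod 78).
With t = 20: k = 24 + 73·20 = 1484.
Check: 1484 mod 73 = 24, 1484 mod 78 = 2. ✓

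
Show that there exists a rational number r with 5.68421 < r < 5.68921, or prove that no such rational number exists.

r = 91/16

Scale by 16: the interval becomes (90.94736, 91.02736), which contains the integer 91.
So r = 91/16 works: it is a ratio of integers, and dividing 16·5.68421 < 91 < 16·5.68921 through by 16 gives 5.68421 < 91/16 < 5.68921.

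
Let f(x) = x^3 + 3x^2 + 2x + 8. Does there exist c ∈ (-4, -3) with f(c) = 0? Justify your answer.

f(-4) = -16 and f(-3) = 2, which have opposite signs.
As a polynomial, f is continuous on every closed interval.
So by the Intermediate Value Theorem there is a c strictly between -4 and -3 with f(c) = 0.

Yes, f has a root in the interval.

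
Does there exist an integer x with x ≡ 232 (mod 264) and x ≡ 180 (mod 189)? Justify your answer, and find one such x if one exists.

Reduce both congruences modulo 3, which divides 264 and 189: they say x ≡ 232 (mod 3) and x ≡ 180 (mod 3).
These are incompatible: 232 − 180 = 52 is not divisible by 3.
Hence the system has no solution.

There is no such integer.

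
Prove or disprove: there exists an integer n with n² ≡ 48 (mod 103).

No such integer exists.

103 is prime, so by Euler's criterion 48 is a square mod 103 iff 48^((103−1)/2) = 48^51 ≡ 1 (mod 103).
Repeated squaring mod 103: 48^2 = 2304 ≡ 38; 48^4 ≡ 38² = 1444 ≡ 2; 48^8 ≡ 2² = 4 ≡ 4; 48^16 ≡ 4² = 16 ≡ 16; 48^32 ≡ 16² = 256 ≡ 50.
Since 51 = 32 + 16 + 2 + 1, 48^51 ≡ 50 · 16 · 38 · 48; multiplying out mod 103: 50·16 = 800 ≡ 79, then 79·38 = 3002 ≡ 15, then 15·48 = 720 ≡ 102. Thus 48^51 ≡ 102 ≡ −1 (mod 103).
The value −1 means 48 is a non-residue modulo 103, so n² ≡ 48 (mod 103) is impossible.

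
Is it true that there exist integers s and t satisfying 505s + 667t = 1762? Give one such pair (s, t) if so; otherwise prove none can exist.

s = 55, t = -39

Since gcd(505, 667) = 1, every integer is an integer combination of 505 and 667.
Euclidean algorithm: 667 = 1·505 + 162, 505 = 3·162 + 19, 162 = 8·19 + 10, 19 = 1·10 + 9, 10 = 1·9 + 1, 9 = 9·1 + 0.
Back-substituting, 1 = 10 − 1·9 = 10 − (19 − 1·10) = −19 + 2·10 = −19 + 2·(162 − 8·19) = 2·162 − 17·19 = 2·162 − 17·(505 − 3·162) = −17·505 + 53·162 = −17·505 + 53·(667 − 1·505) = 53·667 − 70·505; that is, 505·(-70) + 667·53 = 1.
Scaling by 1762 gives the particular solution (s, t) = (-123340, 93386).
Shifting by a multiple of (667, −505) keeps it a solution: s = -123340 + 185·667 = 55, t = 93386 − 185·505 = -39.
Indeed 505·55 + 667·(-39) = 27775 − 26013 = 1762.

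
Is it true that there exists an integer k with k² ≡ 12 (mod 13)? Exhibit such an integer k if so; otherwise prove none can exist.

k = 8 works: 8² = 64, and 64 − 12 = 52 = 4·13.

k = 8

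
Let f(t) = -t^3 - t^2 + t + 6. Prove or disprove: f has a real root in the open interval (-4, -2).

No.

The endpoint values f(-4) = 50 and f(-2) = 8 are both positive. Claim: f(t) > 0 for every t in (-4, -2).
Substitute t = -2 − u, where 0 < u < 2 on the interval. Expanding, f(-2 − u) = u^3 + 5u^2 + 7u + 8.
The nonzero coefficients here are all positive, so for u > 0 every term is positive (or zero), and the constant term 8 is strictly positive.
So f is strictly positive on (-4, -2); no root exists in the interval.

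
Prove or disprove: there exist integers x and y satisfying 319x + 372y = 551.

x = 137, y = -116

Since gcd(319, 372) = 1, every integer is an integer combination of 319 and 372.
Euclidean algorithm: 372 = 1·319 + 53, 319 = 6·53 + 1, 53 = 53·1 + 0.
Unwinding: 1 = 319 − 6·53 = 319 − 6·(372 − 1·319) = −6·372 + 7·319, i.e. 319·7 + 372·(-6) = 1.
Scaling by 551 gives the particular solution (x, y) = (3857, -3306).
The general solution is x = 3857 + 372k, y = -3306 − 319k; taking k = -10 gives the smaller pair x = 137, y = -116.
Indeed 319·137 + 372·(-116) = 43703 − 43152 = 551.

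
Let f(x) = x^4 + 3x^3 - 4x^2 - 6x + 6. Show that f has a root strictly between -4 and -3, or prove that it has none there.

Such a root exists.

f(-4) = 30 and f(-3) = -12, which have opposite signs.
As a polynomial, f is continuous on every closed interval.
By the Intermediate Value Theorem, f takes the value 0 somewhere in the open interval.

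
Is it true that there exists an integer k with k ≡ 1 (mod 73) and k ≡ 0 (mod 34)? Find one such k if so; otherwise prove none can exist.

k = 1972

gcd(73, 34) = 1, so the Chinese Remainder Theorem guarantees exactly one residue class mod 2482 satisfying both.
Write k = 1 + 73t and require 1 + 73t ≡ 0 (mod 34), i.e. 73t ≡ 33 (mod 34).
73 ≡ 5 (mod 34), so this reads 5t ≡ 33 (mod 34). Invert 5 mod 34 by the Euclidean algorithm: 34 = 6·5 + 4, 5 = 1·4 + 1, 4 = 4·1 + 0; back-substituting, 1 = 5 − 1·4 = 5 − (34 − 6·5) = −34 + 7·5. Hence 5·7 ≡ 1, so 5⁻¹ ≡ 7 (mod 34).
Therefore t ≡ 7·33 = 231 ≡ 27 (mod 34).
With t = 27: k = 1 + 73·27 = 1972.
Verify: 1972 = 27·73 + 1 and 1972 = 58·34 + 0. ✓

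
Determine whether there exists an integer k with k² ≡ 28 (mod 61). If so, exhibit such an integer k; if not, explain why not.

No such integer exists.

61 is prime, so by Euler's criterion 28 is a square mod 61 iff 28^((61−1)/2) = 28^30 ≡ 1 (mod 61).
Squaring successively (mod 61): 28^2 = 784 ≡ 52; 28^4 ≡ 52² = 2704 ≡ 20; 28^8 ≡ 20² = 400 ≡ 34; 28^16 ≡ 34² = 1156 ≡ 58.
Since 30 = 16 + 8 + 4 + 2, 28^30 ≡ 58 · 34 · 20 · 52; multiplying out mod 61: 58·34 = 1972 ≡ 20, then 20·20 = 400 ≡ 34, then 34·52 = 1768 ≡ 60. Thus 28^30 ≡ 60 ≡ −1 (mod 61).
By Euler's criterion 28 is a quadratic non-residue mod 61: no k satisfies k² ≡ 28 (mod 61).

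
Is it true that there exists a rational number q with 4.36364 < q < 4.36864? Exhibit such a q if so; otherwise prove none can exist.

Scale by 19: the interval becomes (82.90916, 83.00416), which contains the integer 83.
Dividing back, 4.36364 < 83/19 < 4.36864, and 83/19 is rational.

q = 83/19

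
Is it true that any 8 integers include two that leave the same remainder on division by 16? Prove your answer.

Consider the 8 integers 53, 54, …, 60. They lie in distinct residue classes modulo 16, since 8 ≤ 16.
Hence this collection has no pair with equal remainders mod 16, disproving the claim.

No, the set {53, 54, 55, 56, 57, 58, 59, 60} is a counterexample.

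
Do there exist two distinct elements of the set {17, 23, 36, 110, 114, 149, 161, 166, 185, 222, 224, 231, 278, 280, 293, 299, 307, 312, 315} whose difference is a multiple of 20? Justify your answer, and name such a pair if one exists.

Two integers differ by a multiple of 20 exactly when they have the same residue mod 20. The residues are 17↦17, 23↦3, 36↦16, 110↦10, 114↦14, 149↦9, 161↦1, 166↦6, 185↦5, 222↦2, 224↦4, 231↦11, 278↦18, 280↦0, 293↦13, 299↦19, 307↦7, 312↦12, 315↦15.
All 19 residues are distinct, so no two elements differ by a multiple of 20.

There is no such pair.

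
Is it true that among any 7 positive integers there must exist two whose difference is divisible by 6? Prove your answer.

Yes.

Partition the integers by their residue mod 6; there are 6 classes.
Since 7 > 6, two of the 7 integers must share a residue class by the pigeonhole principle; call them a and b.
Then a ≡ b (mod 6), i.e. 6 ∣ (a − b).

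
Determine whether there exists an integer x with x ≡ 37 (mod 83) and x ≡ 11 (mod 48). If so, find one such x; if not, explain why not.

The moduli 83 and 48 are coprime, so by the Chinese Remainder Theorem a unique solution modulo 3984 exists.
Any solution of the first congruence is x = 37 + 83t; substituting into the second, 83t ≡ 11 − 37 ≡ 22 (mod 48).
83 ≡ 35 (mod 48), so this reads 35t ≡ 22 (mod 48). Invert 35 mod 48 by the Euclidean algorithm: 48 = 1·35 + 13, 35 = 2·13 + 9, 13 = 1·9 + 4, 9 = 2·4 + 1, 4 = 4·1 + 0; back-substituting, 1 = 9 − 2·4 = 9 − 2·(13 − 1·9) = −2·13 + 3·9 = −2·13 + 3·(35 − 2·13) = 3·35 − 8·13 = 3·35 − 8·(48 − 1·35) = −8·48 + 11·35. Hence 35·11 ≡ 1, so 35⁻¹ ≡ 11 (mod 48).
Multiplying by 11: t ≡ 11·22 = 242 ≡ 2 (mod 48).
Taking t = 2 gives x = 37 + 83·2 = 203.
Check: 203 mod 83 = 37, 203 mod 48 = 11. ✓

x = 203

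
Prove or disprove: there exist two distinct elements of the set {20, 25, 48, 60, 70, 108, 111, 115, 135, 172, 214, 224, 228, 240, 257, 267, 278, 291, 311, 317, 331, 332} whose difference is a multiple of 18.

Both 25 and 115 leave remainder 7 on division by 18; their difference 90 = 5·18 is a multiple of 18.

The pair (25, 115) works.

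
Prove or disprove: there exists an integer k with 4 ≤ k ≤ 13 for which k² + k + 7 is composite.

k = 6

At k = 6: 6² + 6 + 7 = 49 = 7·7, which is composite.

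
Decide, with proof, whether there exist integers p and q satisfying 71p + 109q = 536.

p = 49, q = -27

Since gcd(71, 109) = 1, every integer is an integer combination of 71 and 109.
Run the Euclidean algorithm on 109 and 71: 109 = 1·71 + 38, 71 = 1·38 + 33, 38 = 1·33 + 5, 33 = 6·5 + 3, 5 = 1·3 + 2, 3 = 1·2 + 1, 2 = 2·1 + 0.
Unwinding: 1 = 3 − 1·2 = 3 − (5 − 1·3) = −5 + 2·3 = −5 + 2·(33 − 6·5) = 2·33 − 13·5 = 2·33 − 13·(38 − 1·33) = −13·38 + 15·33 = −13·38 + 15·(71 − 1·38) = 15·71 − 28·38 = 15·71 − 28·(109 − 1·71) = −28·109 + 43·71, i.e. 71·43 + 109·(-28) = 1.
Times 536: 71·23048 + 109·(-15008) = 536, so (23048, -15008) solves it.
Shifting by a multiple of (109, −71) keeps it a solution: p = 23048 − 211·109 = 49, q = -15008 + 211·71 = -27.
Indeed 71·49 + 109·(-27) = 3479 − 2943 = 536.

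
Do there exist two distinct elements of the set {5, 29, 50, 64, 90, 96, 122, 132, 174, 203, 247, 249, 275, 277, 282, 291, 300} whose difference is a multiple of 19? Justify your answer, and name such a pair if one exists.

No, no such pair exists.

Two integers differ by a multiple of 19 exactly when they have the same residue mod 19. The residues are 5↦5, 29↦10, 50↦12, 64↦7, 90↦14, 96↦1, 122↦8, 132↦18, 174↦3, 203↦13, 247↦0, 249↦2, 275↦9, 277↦11, 282↦16, 291↦6, 300↦15.
All 17 residues are distinct, so no two elements differ by a multiple of 19.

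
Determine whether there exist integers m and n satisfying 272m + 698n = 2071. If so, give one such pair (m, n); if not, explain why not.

No such integers exist.

Both 272 and 698 are divisible by gcd(272, 698) = 2, hence so is any combination 272m + 698n.
However 2071 leaves remainder 1 on division by 2.
Hence no integers m, n satisfy the equation.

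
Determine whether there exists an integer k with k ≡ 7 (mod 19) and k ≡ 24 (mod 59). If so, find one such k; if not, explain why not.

Since 19 and 59 share no common factor, CRT says the pair of congruences has a solution (unique mod 1121).
Any solution of the first congruence is k = 7 + 19t; substituting into the second, 19t ≡ 24 − 7 ≡ 17 (mod 59).
Invert 19 mod 59 by the Euclidean algorithm: 59 = 3·19 + 2, 19 = 9·2 + 1, 2 = 2·1 + 0; back-substituting, 1 = 19 − 9·2 = 19 − 9·(59 − 3·19) = −9·59 + 28·19. Hence 19·28 ≡ 1, so 19⁻¹ ≡ 28 (mod 59).
Multiplying by 28: t ≡ 28·17 = 476 ≡ 4 (mod 59).
Taking t = 4 gives k = 7 + 19·4 = 83.
Indeed 83 ≡ 7 (mod 19) and 83 ≡ 24 (mod 59).

k = 83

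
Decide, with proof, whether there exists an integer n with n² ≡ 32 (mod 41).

Take n = 27. Then 27² = 729 = 17·41 + 32, so 27² ≡ 32 (mod 41).

n = 27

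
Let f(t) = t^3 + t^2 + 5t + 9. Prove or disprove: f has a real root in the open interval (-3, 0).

Such a root exists.

f(-3) = -24 and f(0) = 9, which have opposite signs.
f is continuous everywhere (it is a polynomial), in particular on [-3, 0].
By the Intermediate Value Theorem f must vanish at some point of (-3, 0).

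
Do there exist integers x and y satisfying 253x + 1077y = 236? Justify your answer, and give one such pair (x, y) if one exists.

x = 350, y = -82

253 and 1077 are coprime, so 253x + 1077y ranges over all of ℤ.
Euclidean algorithm: 1077 = 4·253 + 65, 253 = 3·65 + 58, 65 = 1·58 + 7, 58 = 8·7 + 2, 7 = 3·2 + 1, 2 = 2·1 + 0.
Unwinding: 1 = 7 − 3·2 = 7 − 3·(58 − 8·7) = −3·58 + 25·7 = −3·58 + 25·(65 − 1·58) = 25·65 − 28·58 = 25·65 − 28·(253 − 3·65) = −28·253 + 109·65 = −28·253 + 109·(1077 − 4·253) = 109·1077 − 464·253, i.e. 253·(-464) + 1077·109 = 1.
Scaling by 236 gives the particular solution (x, y) = (-109504, 25724).
Adding 102·1077 to x and subtracting 102·253 from y gives the tidier solution (350, -82).
Check: 253·350 + 1077·(-82) = 88550 − 88314 = 236. ✓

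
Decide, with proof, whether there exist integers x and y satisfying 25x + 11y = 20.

x = 3, y = -5

Since gcd(25, 11) = 1, every integer is an integer combination of 25 and 11.
Euclidean algorithm: 25 = 2·11 + 3, 11 = 3·3 + 2, 3 = 1·2 + 1, 2 = 2·1 + 0.
Working back up the chain: 1 = 3 − 1·2 = 3 − (11 − 3·3) = −11 + 4·3 = −11 + 4·(25 − 2·11) = 4·25 − 9·11. So 25·4 + 11·(-9) = 1.
Scaling by 20 gives the particular solution (x, y) = (80, -180).
Subtracting 7·11 from x and adding 7·25 to y gives the tidier solution (3, -5).
Check: 25·3 + 11·(-5) = 75 − 55 = 20. ✓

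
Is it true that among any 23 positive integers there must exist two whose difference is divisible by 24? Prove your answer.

Try 23 consecutive integers, 59, 60, …, 81. Their remainders mod 24 are 11, 12, 13, 14, 15, 16, 17, 18, 19, 20, 21, 22, 23, 0, 1, 2, 3, 4, 5, 6, 7, 8, 9 — pairwise different, as any 23 ≤ 24 consecutive integers have distinct residues.
The differences between them range over 1, …, 22, none of which is divisible by 24.

No; for instance {59, 60, 61, 62, 63, 64, 65, 66, 67, 68, 69, 70, 71, 72, 73, 74, 75, 76, 77, 78, 79, 80, 81} is a counterexample.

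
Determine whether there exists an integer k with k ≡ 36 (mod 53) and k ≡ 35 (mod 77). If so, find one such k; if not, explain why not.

k = 3269

gcd(53, 77) = 1, so the Chinese Remainder Theorem guarantees exactly one residue class mod 4081 satisfying both.
Any solution of the first congruence is k = 36 + 53t; substituting into the second, 53t ≡ 35 − 36 ≡ 76 (mod 77).
Note 53·16 = 848 ≡ 1 (mod 77) (as 848 − 1 = 11·77), so 53⁻¹ ≡ 16.
Multiplying by 16: t ≡ 16·76 = 1216 ≡ 61 (mod 77).
Taking t = 61 gives k = 36 + 53·61 = 3269.
Check: 3269 mod 53 = 36, 3269 mod 77 = 35. ✓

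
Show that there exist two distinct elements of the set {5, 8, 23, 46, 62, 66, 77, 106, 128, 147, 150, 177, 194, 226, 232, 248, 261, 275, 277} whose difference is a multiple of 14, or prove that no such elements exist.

Both 8 and 106 leave remainder 8 on division by 14; their difference 98 = 7·14 is a multiple of 14.

8 and 106 are such a pair.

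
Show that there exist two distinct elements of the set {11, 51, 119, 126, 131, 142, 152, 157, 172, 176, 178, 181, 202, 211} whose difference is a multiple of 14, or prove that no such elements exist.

Reduce each element modulo 14: 11↦11, 51↦9, 119↦7, 126↦0, 131↦5, 142↦2, 152↦12, 157↦3, 172↦4, 176↦8, 178↦10, 181↦13, 202↦6, 211↦1.
No residue repeats among the 14 elements, so no pair has difference ≡ 0 (mod 14).

There is no such pair.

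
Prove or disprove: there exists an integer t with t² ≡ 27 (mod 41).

41 is prime, so by Euler's criterion 27 is a square mod 41 iff 27^((41−1)/2) = 27^20 ≡ 1 (mod 41).
Repeated squaring mod 41: 27^2 = 729 ≡ 32; 27^4 ≡ 32² = 1024 ≡ 40; 27^8 ≡ 40² = 1600 ≡ 1; 27^16 ≡ 1² = 1 ≡ 1.
Since 20 = 16 + 4, 27^20 ≡ 1 · 40; multiplying out mod 41: 1·40 = 40 ≡ 40. Thus 27^20 ≡ 40 ≡ −1 (mod 41).
By Euler's criterion 27 is a quadratic non-residue mod 41: no t satisfies t² ≡ 27 (mod 41).

No, no such integer exists.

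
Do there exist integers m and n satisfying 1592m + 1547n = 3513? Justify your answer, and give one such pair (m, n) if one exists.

m = 800, n = -821

1592 and 1547 are coprime, so 1592m + 1547n ranges over all of ℤ.
Dividing repeatedly: 1592 = 1·1547 + 45, 1547 = 34·45 + 17, 45 = 2·17 + 11, 17 = 1·11 + 6, 11 = 1·6 + 5, 6 = 1·5 + 1, 5 = 5·1 + 0.
Working back up the chain: 1 = 6 − 1·5 = 6 − (11 − 1·6) = −11 + 2·6 = −11 + 2·(17 − 1·11) = 2·17 − 3·11 = 2·17 − 3·(45 − 2·17) = −3·45 + 8·17 = −3·45 + 8·(1547 − 34·45) = 8·1547 − 275·45 = 8·1547 − 275·(1592 − 1·1547) = −275·1592 + 283·1547. So 1592·(-275) + 1547·283 = 1.
Times 3513: 1592·(-966075) + 1547·994179 = 3513, so (-966075, 994179) solves it.
Shifting by a multiple of (1547, −1592) keeps it a solution: m = -966075 + 625·1547 = 800, n = 994179 − 625·1592 = -821.
Indeed 1592·800 + 1547·(-821) = 1273600 − 1270087 = 3513.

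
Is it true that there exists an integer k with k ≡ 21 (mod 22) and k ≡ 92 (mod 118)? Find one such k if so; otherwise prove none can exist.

There is no such integer.

Both moduli are multiples of 2 = gcd(22, 118), so any solution would satisfy k ≡ 21 and k ≡ 92 modulo 2 simultaneously.
But 21 mod 2 = 1 while 92 mod 2 = 0, a contradiction.
So no integer satisfies both congruences.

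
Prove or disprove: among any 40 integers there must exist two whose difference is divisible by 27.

True.

Each integer lies in one of the 27 residue classes modulo 27.
With 40 integers and only 27 classes, the pigeonhole principle forces two of them, say a and b, into the same class.
Equal remainders mean a − b ≡ 0 (mod 27), so 27 divides their difference.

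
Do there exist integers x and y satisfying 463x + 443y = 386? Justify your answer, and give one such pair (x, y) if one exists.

x = 418, y = -436

463 and 443 are coprime, so 463x + 443y ranges over all of ℤ.
Run the Euclidean algorithm on 463 and 443: 463 = 1·443 + 20, 443 = 22·20 + 3, 20 = 6·3 + 2, 3 = 1·2 + 1, 2 = 2·1 + 0.
Back-substituting, 1 = 3 − 1·2 = 3 − (20 − 6·3) = −20 + 7·3 = −20 + 7·(443 − 22·20) = 7·443 − 155·20 = 7·443 − 155·(463 − 1·443) = −155·463 + 162·443; that is, 463·(-155) + 443·162 = 1.
Scaling by 386 gives the particular solution (x, y) = (-59830, 62532).
The general solution is x = -59830 + 443k, y = 62532 − 463k; taking k = 136 gives the smaller pair x = 418, y = -436.
Check: 463·418 + 443·(-436) = 193534 − 193148 = 386. ✓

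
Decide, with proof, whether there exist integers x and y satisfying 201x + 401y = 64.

201 and 401 are coprime, so 201x + 401y ranges over all of ℤ.
Run the Euclidean algorithm on 401 and 201: 401 = 1·201 + 200, 201 = 1·200 + 1, 200 = 200·1 + 0.
Unwinding: 1 = 201 − 1·200 = 201 − (401 − 1·201) = −401 + 2·201, i.e. 201·2 + 401·(-1) = 1.
Times 64: 201·128 + 401·(-64) = 64, so (128, -64) solves it.
Check: 201·128 + 401·(-64) = 25728 − 25664 = 64. ✓

x = 128, y = -64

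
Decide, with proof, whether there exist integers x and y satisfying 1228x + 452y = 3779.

gcd(1228, 452) = 4, so every integer of the form 1228x + 452y is a multiple of 4.
However 3779 leaves remainder 3 on division by 4.
Hence no integers x, y satisfy the equation.

No such integers exist.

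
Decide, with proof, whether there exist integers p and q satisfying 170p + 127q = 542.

p = 51, q = -64

170 and 127 are coprime, so 170p + 127q ranges over all of ℤ.
Euclidean algorithm: 170 = 1·127 + 43, 127 = 2·43 + 41, 43 = 1·41 + 2, 41 = 20·2 + 1, 2 = 2·1 + 0.
Unwinding: 1 = 41 − 20·2 = 41 − 20·(43 − 1·41) = −20·43 + 21·41 = −20·43 + 21·(127 − 2·43) = 21·127 − 62·43 = 21·127 − 62·(170 − 1·127) = −62·170 + 83·127, i.e. 170·(-62) + 127·83 = 1.
Multiplying through by 542: p = (-62)·542 = -33604, q = 83·542 = 44986 is a solution.
Shifting by a multiple of (127, −170) keeps it a solution: p = -33604 + 265·127 = 51, q = 44986 − 265·170 = -64.
Indeed 170·51 + 127·(-64) = 8670 − 8128 = 542.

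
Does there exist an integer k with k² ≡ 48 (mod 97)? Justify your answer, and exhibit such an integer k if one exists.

Take k = 57. Then 57² = 3249 = 33·97 + 48, so 57² ≡ 48 (mod 97).

k = 57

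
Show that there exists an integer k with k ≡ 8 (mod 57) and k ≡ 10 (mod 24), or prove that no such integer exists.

No, no such integer exists.

Both moduli are multiples of 3 = gcd(57, 24), so any solution would satisfy k ≡ 8 and k ≡ 10 modulo 3 simultaneously.
But 8 mod 3 = 2 while 10 mod 3 = 1, a contradiction.
Therefore no such k exists.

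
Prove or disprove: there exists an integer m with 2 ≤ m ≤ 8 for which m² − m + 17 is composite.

No such integer m in that range exists.

The values for m = 2, 3, …, 8 are 19, 23, 29, 37, 47, 59, 73, and each of these is prime.
So no value in the range makes the expression composite.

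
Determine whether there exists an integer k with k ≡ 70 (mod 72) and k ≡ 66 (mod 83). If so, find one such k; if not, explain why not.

Since 72 and 83 share no common factor, CRT says the pair of congruences has a solution (unique mod 5976).
Write k = 70 + 72t and require 70 + 72t ≡ 66 (mod 83), i.e. 72t ≡ 79 (mod 83).
Since 72·15 = 1080 = 13·83 + 1, the inverse of 72 mod 83 is 15.
Therefore t ≡ 15·79 = 1185 ≡ 23 (mod 83).
With t = 23: k = 70 + 72·23 = 1726.
Indeed 1726 ≡ 70 (mod 72) and 1726 ≡ 66 (mod 83).

k = 1726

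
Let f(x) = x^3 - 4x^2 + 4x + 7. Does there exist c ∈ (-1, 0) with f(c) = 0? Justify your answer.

Such a root exists.

f(-1) = -2 and f(0) = 7, which have opposite signs.
As a polynomial, f is continuous on every closed interval.
So by the Intermediate Value Theorem there is a c strictly between -1 and 0 with f(c) = 0.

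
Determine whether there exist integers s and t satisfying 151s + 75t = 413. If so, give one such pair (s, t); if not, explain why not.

s = 38, t = -71

151 and 75 are coprime, so 151s + 75t ranges over all of ℤ.
Run the Euclidean algorithm on 151 and 75: 151 = 2·75 + 1, 75 = 75·1 + 0.
Unwinding: 1 = 151 − 2·75, i.e. 151·1 + 75·(-2) = 1.
Scaling by 413 gives the particular solution (s, t) = (413, -826).
Shifting by a multiple of (75, −151) keeps it a solution: s = 413 − 5·75 = 38, t = -826 + 5·151 = -71.
Check: 151·38 + 75·(-71) = 5738 − 5325 = 413. ✓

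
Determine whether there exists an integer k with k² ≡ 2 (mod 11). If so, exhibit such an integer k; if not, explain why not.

Squares mod 11 repeat after k = 5 (as (−k)² = k²); for k = 0..5 they are 0, 1, 4, 9, 5, 3.
The set of squares mod 11 is therefore {0, 1, 3, 4, 5, 9}, which does not contain 2.
Therefore k² ≡ 2 (mod 11) has no solution.

No, no such integer exists.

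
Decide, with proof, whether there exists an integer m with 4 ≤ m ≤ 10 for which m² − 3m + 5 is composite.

m = 4

At m = 4: 4² − 3·4 + 5 = 9 = 3·3, which is composite.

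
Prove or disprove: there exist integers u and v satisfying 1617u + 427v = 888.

Any value of 1617u + 427v is a multiple of gcd(1617, 427) = 7.
But 888 is not a multiple of 7 (it leaves remainder 6).
Therefore 1617u + 427v = 888 has no solution in integers.

No, no such integers exist.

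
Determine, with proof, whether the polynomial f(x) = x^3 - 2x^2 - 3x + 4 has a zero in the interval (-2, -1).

f(-2) = -6 and f(-1) = 4, which have opposite signs.
Since f is a polynomial it is continuous on [-2, -1].
By the Intermediate Value Theorem f must vanish at some point of (-2, -1).

Yes, f has a root in the interval.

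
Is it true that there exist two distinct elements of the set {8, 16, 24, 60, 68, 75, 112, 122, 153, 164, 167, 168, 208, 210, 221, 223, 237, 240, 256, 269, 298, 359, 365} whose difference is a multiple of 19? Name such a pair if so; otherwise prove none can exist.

Reduce each element mod 19: 8↦8, 16↦16, 24↦5, 60↦3, 68↦11, 75↦18, 112↦17, 122↦8, 153↦1, 164↦12, 167↦15, 168↦16, 208↦18, 210↦1, 221↦12, 223↦14, 237↦9, 240↦12, 256↦9, 269↦3, 298↦13, 359↦17, 365↦4. The residue 8 repeats (at 8 and 122), and 122 − 8 = 114 = 6·19.

8 and 122 are such a pair.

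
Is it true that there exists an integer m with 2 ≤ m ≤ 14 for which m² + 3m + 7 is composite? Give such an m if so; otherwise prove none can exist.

At m = 14: 14² + 3·14 + 7 = 245 = 5·49, which is composite.

m = 14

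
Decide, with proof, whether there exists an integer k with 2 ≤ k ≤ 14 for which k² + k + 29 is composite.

k = 11

At k = 11: 11² + 11 + 29 = 161 = 7·23, which is composite.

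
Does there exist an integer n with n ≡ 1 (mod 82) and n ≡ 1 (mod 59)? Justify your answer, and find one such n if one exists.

n = 1

Since 82 and 59 share no common factor, CRT says the pair of congruences has a solution (unique mod 4838).
Write n = 1 + 82t and require 1 + 82t ≡ 1 (mod 59), i.e. 82t ≡ 0 (mod 59).
82 ≡ 23 (mod 59), so this reads 23t ≡ 0 (mod 59). t = 0 satisfies this.
Taking t = 0 gives n = 1 + 82·0 = 1.
Indeed 1 ≡ 1 (mod 82) and 1 ≡ 1 (mod 59).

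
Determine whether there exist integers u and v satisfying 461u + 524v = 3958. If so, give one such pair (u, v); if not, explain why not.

u = 378, v = -325

Since gcd(461, 524) = 1, every integer is an integer combination of 461 and 524.
Run the Euclidean algorithm on 524 and 461: 524 = 1·461 + 63, 461 = 7·63 + 20, 63 = 3·20 + 3, 20 = 6·3 + 2, 3 = 1·2 + 1, 2 = 2·1 + 0.
Working back up the chain: 1 = 3 − 1·2 = 3 − (20 − 6·3) = −20 + 7·3 = −20 + 7·(63 − 3·20) = 7·63 − 22·20 = 7·63 − 22·(461 − 7·63) = −22·461 + 161·63 = −22·461 + 161·(524 − 1·461) = 161·524 − 183·461. So 461·(-183) + 524·161 = 1.
Times 3958: 461·(-724314) + 524·637238 = 3958, so (-724314, 637238) solves it.
The general solution is u = -724314 + 524k, v = 637238 − 461k; taking k = 1383 gives the smaller pair u = 378, v = -325.
Indeed 461·378 + 524·(-325) = 174258 − 170300 = 3958.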